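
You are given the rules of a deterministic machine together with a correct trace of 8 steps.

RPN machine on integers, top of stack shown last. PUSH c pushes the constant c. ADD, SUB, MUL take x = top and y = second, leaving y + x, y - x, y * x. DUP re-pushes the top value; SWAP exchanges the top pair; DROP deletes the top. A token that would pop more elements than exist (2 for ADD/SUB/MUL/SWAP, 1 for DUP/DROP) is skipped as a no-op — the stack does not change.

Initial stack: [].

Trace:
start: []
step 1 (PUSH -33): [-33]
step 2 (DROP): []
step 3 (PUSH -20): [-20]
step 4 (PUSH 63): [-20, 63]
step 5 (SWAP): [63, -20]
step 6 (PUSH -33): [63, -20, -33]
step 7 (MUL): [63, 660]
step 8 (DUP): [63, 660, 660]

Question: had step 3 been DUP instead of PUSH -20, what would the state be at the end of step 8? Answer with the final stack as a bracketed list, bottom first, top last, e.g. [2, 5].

(re-executing from step 3 with the substitution; state before step 3: [])
step 3 (DUP): []
step 4 (PUSH 63): [63]
step 5 (SWAP): [63]
step 6 (PUSH -33): [63, -33]
step 7 (MUL): [-2079]
step 8 (DUP): [-2079, -2079]

[-2079, -2079]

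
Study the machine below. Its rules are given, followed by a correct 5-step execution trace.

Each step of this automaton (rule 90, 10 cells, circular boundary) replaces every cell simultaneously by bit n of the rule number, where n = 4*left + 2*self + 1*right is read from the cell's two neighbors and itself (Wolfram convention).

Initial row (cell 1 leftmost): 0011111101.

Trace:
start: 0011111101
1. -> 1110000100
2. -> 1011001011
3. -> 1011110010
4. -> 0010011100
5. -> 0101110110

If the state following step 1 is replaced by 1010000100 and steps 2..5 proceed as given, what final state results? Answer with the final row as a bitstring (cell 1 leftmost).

state after step 1 := 1010000100
2. -> 0001001011
3. -> 1010110011
4. -> 1000111110
5. -> 0101100010

0101100010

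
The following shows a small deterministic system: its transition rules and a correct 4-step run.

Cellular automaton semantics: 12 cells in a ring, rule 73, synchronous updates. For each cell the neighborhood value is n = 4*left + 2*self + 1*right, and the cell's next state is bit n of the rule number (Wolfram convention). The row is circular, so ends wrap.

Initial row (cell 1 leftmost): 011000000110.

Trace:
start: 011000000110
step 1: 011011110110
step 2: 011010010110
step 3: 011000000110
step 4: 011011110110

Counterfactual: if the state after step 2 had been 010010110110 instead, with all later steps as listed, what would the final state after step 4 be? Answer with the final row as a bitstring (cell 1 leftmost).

111110110110

state after step 2 := 010010110110
step 3: 000000110110
step 4: 111110110110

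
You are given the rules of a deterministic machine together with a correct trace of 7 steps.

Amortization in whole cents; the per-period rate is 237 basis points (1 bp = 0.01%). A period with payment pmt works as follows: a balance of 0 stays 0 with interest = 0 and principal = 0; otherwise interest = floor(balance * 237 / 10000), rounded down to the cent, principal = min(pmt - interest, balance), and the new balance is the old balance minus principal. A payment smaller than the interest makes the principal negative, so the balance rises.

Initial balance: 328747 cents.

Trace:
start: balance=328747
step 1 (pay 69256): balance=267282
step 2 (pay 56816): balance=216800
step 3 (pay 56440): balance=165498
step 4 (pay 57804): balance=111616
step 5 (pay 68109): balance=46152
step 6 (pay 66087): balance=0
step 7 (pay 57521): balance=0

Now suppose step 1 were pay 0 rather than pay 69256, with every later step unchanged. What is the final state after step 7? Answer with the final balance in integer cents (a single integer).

2896

(re-executing from step 1 with the substitution; state before step 1: balance=328747)
step 1 (pay 0): balance=336538
step 2 (pay 56816): balance=287697
step 3 (pay 56440): balance=238075
step 4 (pay 57804): balance=185913
step 5 (pay 68109): balance=122210
step 6 (pay 66087): balance=59019
step 7 (pay 57521): balance=2896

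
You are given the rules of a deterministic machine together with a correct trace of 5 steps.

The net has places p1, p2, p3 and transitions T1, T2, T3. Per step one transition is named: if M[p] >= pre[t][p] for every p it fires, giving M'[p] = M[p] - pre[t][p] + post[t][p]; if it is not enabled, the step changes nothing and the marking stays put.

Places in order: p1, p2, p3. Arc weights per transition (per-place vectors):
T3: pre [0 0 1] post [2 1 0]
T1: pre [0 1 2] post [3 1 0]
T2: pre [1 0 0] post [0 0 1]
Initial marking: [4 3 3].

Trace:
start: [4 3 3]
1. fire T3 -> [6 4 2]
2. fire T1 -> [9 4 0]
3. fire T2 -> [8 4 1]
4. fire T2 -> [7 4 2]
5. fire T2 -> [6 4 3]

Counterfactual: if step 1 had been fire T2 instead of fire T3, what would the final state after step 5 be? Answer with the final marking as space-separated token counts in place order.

3 3 5

(re-executing from step 1 with the substitution; state before step 1: [4 3 3])
1. fire T2 -> [3 3 4]
2. fire T1 -> [6 3 2]
3. fire T2 -> [5 3 3]
4. fire T2 -> [4 3 4]
5. fire T2 -> [3 3 5]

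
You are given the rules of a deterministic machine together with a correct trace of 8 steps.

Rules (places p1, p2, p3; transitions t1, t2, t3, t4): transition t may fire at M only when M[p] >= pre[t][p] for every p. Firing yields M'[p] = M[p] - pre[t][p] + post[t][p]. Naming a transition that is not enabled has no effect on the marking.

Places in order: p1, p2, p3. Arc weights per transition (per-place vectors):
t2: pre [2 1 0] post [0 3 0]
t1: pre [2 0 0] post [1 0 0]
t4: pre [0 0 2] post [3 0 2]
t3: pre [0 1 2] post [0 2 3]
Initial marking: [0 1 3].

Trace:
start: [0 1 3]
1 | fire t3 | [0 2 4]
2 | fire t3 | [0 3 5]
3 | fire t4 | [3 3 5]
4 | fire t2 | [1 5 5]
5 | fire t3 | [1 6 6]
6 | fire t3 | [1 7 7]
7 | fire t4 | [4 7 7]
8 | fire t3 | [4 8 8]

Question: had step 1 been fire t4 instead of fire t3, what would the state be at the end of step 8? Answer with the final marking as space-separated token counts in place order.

(re-executing from step 1 with the substitution; state before step 1: [0 1 3])
1 | fire t4 | [3 1 3]
2 | fire t3 | [3 2 4]
3 | fire t4 | [6 2 4]
4 | fire t2 | [4 4 4]
5 | fire t3 | [4 5 5]
6 | fire t3 | [4 6 6]
7 | fire t4 | [7 6 6]
8 | fire t3 | [7 7 7]

7 7 7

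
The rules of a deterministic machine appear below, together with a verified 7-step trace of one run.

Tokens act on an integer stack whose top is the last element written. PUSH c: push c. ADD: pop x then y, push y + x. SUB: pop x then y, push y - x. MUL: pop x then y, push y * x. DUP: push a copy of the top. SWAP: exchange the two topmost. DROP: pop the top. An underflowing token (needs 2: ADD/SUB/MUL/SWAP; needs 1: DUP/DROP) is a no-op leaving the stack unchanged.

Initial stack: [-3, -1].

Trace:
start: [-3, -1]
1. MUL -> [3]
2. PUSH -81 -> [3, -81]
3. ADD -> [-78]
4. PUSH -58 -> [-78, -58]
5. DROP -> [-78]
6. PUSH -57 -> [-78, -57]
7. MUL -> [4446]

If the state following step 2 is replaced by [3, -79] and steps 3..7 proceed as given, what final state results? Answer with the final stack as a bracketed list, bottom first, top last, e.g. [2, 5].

[4332]

state after step 2 := [3, -79]
3. ADD -> [-76]
4. PUSH -58 -> [-76, -58]
5. DROP -> [-76]
6. PUSH -57 -> [-76, -57]
7. MUL -> [4332]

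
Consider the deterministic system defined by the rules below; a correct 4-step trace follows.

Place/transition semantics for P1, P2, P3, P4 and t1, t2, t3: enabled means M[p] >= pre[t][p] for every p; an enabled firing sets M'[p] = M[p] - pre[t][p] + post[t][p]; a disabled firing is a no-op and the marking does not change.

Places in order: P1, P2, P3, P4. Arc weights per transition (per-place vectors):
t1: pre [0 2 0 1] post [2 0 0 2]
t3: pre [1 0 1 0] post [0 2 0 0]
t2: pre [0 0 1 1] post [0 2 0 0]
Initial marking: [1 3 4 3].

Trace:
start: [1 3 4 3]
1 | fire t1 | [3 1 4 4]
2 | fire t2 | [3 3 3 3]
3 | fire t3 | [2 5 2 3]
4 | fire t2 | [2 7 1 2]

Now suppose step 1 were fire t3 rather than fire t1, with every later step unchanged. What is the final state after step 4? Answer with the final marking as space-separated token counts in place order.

0 9 1 1

(re-executing from step 1 with the substitution; state before step 1: [1 3 4 3])
1 | fire t3 | [0 5 3 3]
2 | fire t2 | [0 7 2 2]
3 | fire t3 | [0 7 2 2]
4 | fire t2 | [0 9 1 1]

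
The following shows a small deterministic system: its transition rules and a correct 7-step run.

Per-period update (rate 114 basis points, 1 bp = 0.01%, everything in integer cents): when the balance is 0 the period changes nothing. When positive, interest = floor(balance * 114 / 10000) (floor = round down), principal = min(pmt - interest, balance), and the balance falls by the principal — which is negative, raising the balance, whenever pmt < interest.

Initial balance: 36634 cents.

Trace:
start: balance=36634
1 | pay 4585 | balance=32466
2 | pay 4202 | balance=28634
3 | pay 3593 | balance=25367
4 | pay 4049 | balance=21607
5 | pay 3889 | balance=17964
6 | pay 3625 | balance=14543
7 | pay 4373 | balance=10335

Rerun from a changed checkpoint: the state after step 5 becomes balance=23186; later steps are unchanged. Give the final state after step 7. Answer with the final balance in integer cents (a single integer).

15678

state after step 5 := balance=23186
6 | pay 3625 | balance=19825
7 | pay 4373 | balance=15678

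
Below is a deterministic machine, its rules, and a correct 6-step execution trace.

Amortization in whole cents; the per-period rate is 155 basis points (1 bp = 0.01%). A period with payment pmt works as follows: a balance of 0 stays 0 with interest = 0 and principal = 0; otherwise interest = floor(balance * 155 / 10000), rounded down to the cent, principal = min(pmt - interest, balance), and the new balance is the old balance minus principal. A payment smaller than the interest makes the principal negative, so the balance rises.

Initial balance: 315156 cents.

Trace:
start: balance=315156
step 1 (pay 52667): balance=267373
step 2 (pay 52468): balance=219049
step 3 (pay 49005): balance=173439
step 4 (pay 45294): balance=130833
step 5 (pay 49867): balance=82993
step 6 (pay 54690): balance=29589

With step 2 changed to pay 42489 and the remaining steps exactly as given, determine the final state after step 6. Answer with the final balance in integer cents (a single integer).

(re-executing from step 2 with the substitution; state before step 2: balance=267373)
step 2 (pay 42489): balance=229028
step 3 (pay 49005): balance=183572
step 4 (pay 45294): balance=141123
step 5 (pay 49867): balance=93443
step 6 (pay 54690): balance=40201

40201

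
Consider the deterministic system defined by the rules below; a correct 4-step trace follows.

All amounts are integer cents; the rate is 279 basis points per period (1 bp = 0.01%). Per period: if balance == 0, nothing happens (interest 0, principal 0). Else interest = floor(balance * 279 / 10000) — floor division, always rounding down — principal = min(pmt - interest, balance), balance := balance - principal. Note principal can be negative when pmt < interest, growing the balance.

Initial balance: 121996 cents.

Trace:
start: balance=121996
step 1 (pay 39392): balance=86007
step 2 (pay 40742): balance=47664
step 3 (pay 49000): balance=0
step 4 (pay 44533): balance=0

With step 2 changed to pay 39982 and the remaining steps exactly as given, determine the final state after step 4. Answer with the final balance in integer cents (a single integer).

0

(re-executing from step 2 with the substitution; state before step 2: balance=86007)
step 2 (pay 39982): balance=48424
step 3 (pay 49000): balance=775
step 4 (pay 44533): balance=0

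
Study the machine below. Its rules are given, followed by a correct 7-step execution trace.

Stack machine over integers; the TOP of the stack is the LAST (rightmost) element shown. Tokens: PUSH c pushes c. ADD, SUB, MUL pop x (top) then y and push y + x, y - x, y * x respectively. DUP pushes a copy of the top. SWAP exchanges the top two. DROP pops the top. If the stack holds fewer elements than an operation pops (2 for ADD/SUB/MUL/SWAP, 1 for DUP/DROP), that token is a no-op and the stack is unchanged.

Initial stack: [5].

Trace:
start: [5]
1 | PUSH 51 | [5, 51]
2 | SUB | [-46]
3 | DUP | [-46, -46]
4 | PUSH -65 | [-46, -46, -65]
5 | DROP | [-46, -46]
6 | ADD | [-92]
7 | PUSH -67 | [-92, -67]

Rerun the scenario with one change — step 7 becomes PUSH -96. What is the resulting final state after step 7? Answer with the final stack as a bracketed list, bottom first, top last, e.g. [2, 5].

[-92, -96]

(re-executing from step 7 with the substitution; state before step 7: [-92])
7 | PUSH -96 | [-92, -96]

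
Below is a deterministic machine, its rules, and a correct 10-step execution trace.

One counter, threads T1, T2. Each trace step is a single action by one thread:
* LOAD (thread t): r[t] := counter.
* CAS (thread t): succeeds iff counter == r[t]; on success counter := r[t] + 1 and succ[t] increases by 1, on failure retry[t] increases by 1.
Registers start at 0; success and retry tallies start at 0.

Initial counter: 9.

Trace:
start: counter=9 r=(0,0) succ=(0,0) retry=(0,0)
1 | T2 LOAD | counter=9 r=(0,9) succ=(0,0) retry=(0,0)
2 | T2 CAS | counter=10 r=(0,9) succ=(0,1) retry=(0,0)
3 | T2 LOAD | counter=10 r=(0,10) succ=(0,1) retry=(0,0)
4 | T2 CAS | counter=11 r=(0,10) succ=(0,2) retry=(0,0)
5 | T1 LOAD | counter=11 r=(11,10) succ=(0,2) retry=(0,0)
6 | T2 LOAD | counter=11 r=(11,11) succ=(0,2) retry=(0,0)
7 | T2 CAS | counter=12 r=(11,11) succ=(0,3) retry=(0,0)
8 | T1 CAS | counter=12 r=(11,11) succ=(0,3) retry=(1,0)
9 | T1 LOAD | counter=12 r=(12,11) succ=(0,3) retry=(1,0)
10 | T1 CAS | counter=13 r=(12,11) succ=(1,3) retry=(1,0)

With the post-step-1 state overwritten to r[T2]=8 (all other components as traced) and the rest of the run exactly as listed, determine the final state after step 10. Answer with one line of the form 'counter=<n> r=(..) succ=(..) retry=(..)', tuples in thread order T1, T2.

counter=12 r=(11,10) succ=(1,2) retry=(1,1)

state after step 1 := counter=9 r=(0,8) succ=(0,0) retry=(0,0)
2 | T2 CAS | counter=9 r=(0,8) succ=(0,0) retry=(0,1)
3 | T2 LOAD | counter=9 r=(0,9) succ=(0,0) retry=(0,1)
4 | T2 CAS | counter=10 r=(0,9) succ=(0,1) retry=(0,1)
5 | T1 LOAD | counter=10 r=(10,9) succ=(0,1) retry=(0,1)
6 | T2 LOAD | counter=10 r=(10,10) succ=(0,1) retry=(0,1)
7 | T2 CAS | counter=11 r=(10,10) succ=(0,2) retry=(0,1)
8 | T1 CAS | counter=11 r=(10,10) succ=(0,2) retry=(1,1)
9 | T1 LOAD | counter=11 r=(11,10) succ=(0,2) retry=(1,1)
10 | T1 CAS | counter=12 r=(11,10) succ=(1,2) retry=(1,1)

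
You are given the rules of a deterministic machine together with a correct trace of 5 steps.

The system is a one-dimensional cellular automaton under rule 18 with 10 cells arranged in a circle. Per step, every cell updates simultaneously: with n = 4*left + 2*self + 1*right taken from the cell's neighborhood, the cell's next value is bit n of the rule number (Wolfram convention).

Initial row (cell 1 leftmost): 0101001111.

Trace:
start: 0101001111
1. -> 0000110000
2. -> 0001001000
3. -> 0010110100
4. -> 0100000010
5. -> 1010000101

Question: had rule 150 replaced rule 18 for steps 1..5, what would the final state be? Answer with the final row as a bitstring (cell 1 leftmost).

(re-executing steps 1..5 under rule 150; state before step 1: 0101001111)
1. -> 0101110110
2. -> 1100100001
3. -> 1011110010
4. -> 1001101110
5. -> 1110000100

1110000100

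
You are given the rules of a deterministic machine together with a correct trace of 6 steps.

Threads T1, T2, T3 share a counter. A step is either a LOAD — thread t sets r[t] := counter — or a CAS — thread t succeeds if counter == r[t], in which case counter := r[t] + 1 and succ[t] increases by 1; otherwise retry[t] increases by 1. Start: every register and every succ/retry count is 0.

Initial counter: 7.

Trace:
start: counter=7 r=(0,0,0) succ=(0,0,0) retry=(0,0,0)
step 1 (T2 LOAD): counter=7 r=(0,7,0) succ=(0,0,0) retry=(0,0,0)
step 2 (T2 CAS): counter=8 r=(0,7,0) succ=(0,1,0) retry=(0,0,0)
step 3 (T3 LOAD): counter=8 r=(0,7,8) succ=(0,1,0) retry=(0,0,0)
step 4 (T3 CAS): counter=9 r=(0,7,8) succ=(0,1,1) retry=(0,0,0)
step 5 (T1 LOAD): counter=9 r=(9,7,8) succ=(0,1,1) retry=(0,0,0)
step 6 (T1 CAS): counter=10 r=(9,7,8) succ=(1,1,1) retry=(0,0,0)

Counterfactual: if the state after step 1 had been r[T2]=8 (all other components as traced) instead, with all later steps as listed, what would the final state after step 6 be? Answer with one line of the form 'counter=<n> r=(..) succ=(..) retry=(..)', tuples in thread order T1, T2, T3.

counter=9 r=(8,8,7) succ=(1,0,1) retry=(0,1,0)

state after step 1 := counter=7 r=(0,8,0) succ=(0,0,0) retry=(0,0,0)
step 2 (T2 CAS): counter=7 r=(0,8,0) succ=(0,0,0) retry=(0,1,0)
step 3 (T3 LOAD): counter=7 r=(0,8,7) succ=(0,0,0) retry=(0,1,0)
step 4 (T3 CAS): counter=8 r=(0,8,7) succ=(0,0,1) retry=(0,1,0)
step 5 (T1 LOAD): counter=8 r=(8,8,7) succ=(0,0,1) retry=(0,1,0)
step 6 (T1 CAS): counter=9 r=(8,8,7) succ=(1,0,1) retry=(0,1,0)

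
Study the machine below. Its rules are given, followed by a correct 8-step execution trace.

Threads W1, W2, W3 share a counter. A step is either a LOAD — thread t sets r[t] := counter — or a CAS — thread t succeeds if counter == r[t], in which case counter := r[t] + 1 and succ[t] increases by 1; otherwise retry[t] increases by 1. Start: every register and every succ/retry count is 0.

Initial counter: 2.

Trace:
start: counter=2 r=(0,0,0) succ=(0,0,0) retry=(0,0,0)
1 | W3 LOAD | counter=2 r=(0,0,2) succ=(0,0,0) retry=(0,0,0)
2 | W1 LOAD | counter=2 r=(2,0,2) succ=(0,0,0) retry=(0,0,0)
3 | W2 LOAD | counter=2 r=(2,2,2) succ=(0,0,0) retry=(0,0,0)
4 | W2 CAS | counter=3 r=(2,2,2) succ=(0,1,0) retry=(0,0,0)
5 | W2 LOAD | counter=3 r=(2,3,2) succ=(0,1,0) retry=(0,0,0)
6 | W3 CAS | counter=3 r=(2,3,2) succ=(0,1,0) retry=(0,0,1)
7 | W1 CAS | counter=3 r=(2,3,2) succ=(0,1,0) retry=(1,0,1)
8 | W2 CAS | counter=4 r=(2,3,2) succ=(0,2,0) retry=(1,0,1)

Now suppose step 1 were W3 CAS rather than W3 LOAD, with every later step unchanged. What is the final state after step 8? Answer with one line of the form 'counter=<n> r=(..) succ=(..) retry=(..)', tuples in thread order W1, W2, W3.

counter=4 r=(2,3,0) succ=(0,2,0) retry=(1,0,2)

(re-executing from step 1 with the substitution; state before step 1: counter=2 r=(0,0,0) succ=(0,0,0) retry=(0,0,0))
1 | W3 CAS | counter=2 r=(0,0,0) succ=(0,0,0) retry=(0,0,1)
2 | W1 LOAD | counter=2 r=(2,0,0) succ=(0,0,0) retry=(0,0,1)
3 | W2 LOAD | counter=2 r=(2,2,0) succ=(0,0,0) retry=(0,0,1)
4 | W2 CAS | counter=3 r=(2,2,0) succ=(0,1,0) retry=(0,0,1)
5 | W2 LOAD | counter=3 r=(2,3,0) succ=(0,1,0) retry=(0,0,1)
6 | W3 CAS | counter=3 r=(2,3,0) succ=(0,1,0) retry=(0,0,2)
7 | W1 CAS | counter=3 r=(2,3,0) succ=(0,1,0) retry=(1,0,2)
8 | W2 CAS | counter=4 r=(2,3,0) succ=(0,2,0) retry=(1,0,2)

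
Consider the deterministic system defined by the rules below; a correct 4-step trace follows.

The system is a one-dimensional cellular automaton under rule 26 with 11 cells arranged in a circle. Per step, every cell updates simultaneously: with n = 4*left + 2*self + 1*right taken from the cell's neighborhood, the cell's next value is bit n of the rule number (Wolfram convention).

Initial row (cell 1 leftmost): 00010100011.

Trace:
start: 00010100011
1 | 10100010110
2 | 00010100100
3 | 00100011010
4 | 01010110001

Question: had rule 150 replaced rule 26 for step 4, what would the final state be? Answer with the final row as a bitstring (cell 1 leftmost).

(re-executing step 4 under rule 150; state before step 4: 00100011010)
4 | 01110100011

01110100011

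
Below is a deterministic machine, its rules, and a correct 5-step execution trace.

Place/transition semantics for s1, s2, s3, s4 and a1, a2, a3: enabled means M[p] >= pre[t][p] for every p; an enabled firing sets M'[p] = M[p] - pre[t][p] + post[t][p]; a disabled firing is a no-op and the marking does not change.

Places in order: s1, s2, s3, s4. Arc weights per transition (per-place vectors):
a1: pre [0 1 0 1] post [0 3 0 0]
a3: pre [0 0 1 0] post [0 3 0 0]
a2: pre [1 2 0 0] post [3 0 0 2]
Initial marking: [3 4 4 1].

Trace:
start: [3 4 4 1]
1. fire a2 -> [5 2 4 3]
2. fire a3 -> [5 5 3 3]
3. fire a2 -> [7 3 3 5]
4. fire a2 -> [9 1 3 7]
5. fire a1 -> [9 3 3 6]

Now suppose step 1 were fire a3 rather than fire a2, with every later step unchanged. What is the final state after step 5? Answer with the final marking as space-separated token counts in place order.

(re-executing from step 1 with the substitution; state before step 1: [3 4 4 1])
1. fire a3 -> [3 7 3 1]
2. fire a3 -> [3 10 2 1]
3. fire a2 -> [5 8 2 3]
4. fire a2 -> [7 6 2 5]
5. fire a1 -> [7 8 2 4]

7 8 2 4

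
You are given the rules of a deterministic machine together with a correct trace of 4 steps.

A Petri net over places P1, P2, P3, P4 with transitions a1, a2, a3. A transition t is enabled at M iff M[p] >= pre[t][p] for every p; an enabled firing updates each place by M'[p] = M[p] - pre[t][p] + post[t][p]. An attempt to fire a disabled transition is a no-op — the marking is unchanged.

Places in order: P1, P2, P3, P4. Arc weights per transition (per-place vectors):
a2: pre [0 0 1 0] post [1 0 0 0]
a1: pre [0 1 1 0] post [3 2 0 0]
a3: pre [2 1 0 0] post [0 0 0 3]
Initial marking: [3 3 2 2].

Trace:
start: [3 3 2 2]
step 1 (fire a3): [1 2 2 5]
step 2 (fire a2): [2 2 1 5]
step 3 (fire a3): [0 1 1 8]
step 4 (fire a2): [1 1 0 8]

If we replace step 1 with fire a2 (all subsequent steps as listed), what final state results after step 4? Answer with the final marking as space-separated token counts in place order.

3 2 0 5

(re-executing from step 1 with the substitution; state before step 1: [3 3 2 2])
step 1 (fire a2): [4 3 1 2]
step 2 (fire a2): [5 3 0 2]
step 3 (fire a3): [3 2 0 5]
step 4 (fire a2): [3 2 0 5]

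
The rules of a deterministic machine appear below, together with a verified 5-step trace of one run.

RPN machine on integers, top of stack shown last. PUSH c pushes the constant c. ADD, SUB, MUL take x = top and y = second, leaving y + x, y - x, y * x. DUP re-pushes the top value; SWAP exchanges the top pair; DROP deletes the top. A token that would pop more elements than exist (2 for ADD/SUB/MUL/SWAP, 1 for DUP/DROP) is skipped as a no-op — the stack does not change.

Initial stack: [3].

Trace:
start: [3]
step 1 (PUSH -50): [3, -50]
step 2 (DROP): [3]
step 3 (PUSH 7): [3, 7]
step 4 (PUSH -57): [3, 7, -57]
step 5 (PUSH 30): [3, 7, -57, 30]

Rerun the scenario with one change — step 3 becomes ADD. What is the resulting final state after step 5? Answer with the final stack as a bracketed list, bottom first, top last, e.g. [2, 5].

(re-executing from step 3 with the substitution; state before step 3: [3])
step 3 (ADD): [3]
step 4 (PUSH -57): [3, -57]
step 5 (PUSH 30): [3, -57, 30]

[3, -57, 30]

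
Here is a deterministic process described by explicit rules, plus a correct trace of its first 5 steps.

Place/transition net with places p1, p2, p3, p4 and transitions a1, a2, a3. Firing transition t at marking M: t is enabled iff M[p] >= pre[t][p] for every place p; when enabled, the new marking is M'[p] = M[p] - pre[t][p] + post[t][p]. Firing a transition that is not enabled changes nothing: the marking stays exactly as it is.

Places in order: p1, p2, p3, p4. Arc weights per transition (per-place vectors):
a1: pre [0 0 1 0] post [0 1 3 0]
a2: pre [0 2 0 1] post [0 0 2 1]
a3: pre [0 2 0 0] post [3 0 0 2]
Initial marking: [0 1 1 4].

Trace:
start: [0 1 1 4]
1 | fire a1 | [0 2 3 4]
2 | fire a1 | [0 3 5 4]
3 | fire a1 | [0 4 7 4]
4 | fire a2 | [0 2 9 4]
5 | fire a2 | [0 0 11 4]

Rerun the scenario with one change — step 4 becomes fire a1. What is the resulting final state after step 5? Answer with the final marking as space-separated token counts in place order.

0 3 11 4

(re-executing from step 4 with the substitution; state before step 4: [0 4 7 4])
4 | fire a1 | [0 5 9 4]
5 | fire a2 | [0 3 11 4]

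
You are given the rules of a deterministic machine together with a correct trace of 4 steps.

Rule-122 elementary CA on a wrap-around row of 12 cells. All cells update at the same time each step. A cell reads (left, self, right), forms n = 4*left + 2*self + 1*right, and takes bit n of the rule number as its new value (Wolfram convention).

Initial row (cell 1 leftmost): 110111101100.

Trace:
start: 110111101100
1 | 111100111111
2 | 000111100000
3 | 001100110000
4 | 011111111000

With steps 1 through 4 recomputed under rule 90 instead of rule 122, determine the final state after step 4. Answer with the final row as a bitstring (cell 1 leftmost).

(re-executing steps 1..4 under rule 90; state before step 1: 110111101100)
1 | 110100101111
2 | 010011001000
3 | 101111110100
4 | 001000010011

001000010011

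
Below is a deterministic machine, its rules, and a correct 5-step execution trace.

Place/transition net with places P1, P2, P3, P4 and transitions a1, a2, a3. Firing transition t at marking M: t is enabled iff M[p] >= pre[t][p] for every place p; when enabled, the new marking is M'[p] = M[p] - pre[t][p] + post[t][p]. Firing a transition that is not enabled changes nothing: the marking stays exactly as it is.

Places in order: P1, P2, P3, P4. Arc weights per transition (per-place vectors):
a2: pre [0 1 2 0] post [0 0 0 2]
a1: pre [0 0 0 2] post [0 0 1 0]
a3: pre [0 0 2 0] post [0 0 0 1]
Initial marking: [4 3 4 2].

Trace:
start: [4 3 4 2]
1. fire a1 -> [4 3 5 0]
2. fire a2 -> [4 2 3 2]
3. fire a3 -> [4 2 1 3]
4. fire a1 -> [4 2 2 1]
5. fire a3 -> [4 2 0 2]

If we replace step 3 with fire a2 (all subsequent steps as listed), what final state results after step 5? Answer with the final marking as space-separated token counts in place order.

(re-executing from step 3 with the substitution; state before step 3: [4 2 3 2])
3. fire a2 -> [4 1 1 4]
4. fire a1 -> [4 1 2 2]
5. fire a3 -> [4 1 0 3]

4 1 0 3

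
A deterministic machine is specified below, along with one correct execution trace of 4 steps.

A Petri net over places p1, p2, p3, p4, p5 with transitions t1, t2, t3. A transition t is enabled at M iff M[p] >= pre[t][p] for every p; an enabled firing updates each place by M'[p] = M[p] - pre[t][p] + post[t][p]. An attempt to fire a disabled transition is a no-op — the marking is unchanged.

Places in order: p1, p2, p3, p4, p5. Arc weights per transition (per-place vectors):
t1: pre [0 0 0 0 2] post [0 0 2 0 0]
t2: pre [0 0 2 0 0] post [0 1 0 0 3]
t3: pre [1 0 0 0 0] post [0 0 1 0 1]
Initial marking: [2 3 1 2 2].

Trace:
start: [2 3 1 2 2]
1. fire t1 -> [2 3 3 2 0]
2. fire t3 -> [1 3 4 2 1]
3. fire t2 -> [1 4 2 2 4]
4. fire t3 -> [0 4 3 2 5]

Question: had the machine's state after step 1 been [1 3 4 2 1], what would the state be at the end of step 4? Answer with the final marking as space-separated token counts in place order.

state after step 1 := [1 3 4 2 1]
2. fire t3 -> [0 3 5 2 2]
3. fire t2 -> [0 4 3 2 5]
4. fire t3 -> [0 4 3 2 5]

0 4 3 2 5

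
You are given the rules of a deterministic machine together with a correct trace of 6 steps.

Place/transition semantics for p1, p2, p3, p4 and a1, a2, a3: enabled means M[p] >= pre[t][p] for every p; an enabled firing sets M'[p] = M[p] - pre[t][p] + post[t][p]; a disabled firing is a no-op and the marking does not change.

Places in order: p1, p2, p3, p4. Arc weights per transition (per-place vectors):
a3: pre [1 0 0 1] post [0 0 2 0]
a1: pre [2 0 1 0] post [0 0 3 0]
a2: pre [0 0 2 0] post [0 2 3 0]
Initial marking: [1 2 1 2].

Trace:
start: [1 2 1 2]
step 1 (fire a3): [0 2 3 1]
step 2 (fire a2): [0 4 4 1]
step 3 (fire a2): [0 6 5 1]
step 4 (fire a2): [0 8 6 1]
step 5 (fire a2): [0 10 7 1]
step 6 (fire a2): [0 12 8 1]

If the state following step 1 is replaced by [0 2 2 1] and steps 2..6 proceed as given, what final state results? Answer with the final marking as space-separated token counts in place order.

0 12 7 1

state after step 1 := [0 2 2 1]
step 2 (fire a2): [0 4 3 1]
step 3 (fire a2): [0 6 4 1]
step 4 (fire a2): [0 8 5 1]
step 5 (fire a2): [0 10 6 1]
step 6 (fire a2): [0 12 7 1]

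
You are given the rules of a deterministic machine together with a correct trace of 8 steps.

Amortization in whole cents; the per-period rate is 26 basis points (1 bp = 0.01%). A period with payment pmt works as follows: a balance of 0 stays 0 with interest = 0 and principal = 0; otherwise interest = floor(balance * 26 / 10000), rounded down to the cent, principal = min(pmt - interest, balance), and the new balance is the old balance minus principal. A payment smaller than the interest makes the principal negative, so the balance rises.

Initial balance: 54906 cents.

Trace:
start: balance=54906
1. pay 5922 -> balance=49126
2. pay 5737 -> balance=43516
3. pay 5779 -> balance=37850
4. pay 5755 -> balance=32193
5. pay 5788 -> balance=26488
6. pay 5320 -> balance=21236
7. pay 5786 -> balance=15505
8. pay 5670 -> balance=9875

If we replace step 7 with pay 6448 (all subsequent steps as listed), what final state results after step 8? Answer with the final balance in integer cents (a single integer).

(re-executing from step 7 with the substitution; state before step 7: balance=21236)
7. pay 6448 -> balance=14843
8. pay 5670 -> balance=9211

9211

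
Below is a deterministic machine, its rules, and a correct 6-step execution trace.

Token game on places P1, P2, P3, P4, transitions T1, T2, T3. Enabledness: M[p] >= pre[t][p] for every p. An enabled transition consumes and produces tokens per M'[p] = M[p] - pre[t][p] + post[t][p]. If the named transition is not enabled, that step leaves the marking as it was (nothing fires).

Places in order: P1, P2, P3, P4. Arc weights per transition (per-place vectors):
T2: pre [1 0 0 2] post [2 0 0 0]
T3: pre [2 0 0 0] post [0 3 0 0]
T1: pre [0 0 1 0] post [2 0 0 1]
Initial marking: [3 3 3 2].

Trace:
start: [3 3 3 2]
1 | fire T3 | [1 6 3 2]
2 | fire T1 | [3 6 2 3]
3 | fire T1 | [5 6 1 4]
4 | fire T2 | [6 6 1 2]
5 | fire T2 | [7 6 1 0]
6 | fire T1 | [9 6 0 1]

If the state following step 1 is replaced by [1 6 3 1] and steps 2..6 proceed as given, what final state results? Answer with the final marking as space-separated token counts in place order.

8 6 0 2

state after step 1 := [1 6 3 1]
2 | fire T1 | [3 6 2 2]
3 | fire T1 | [5 6 1 3]
4 | fire T2 | [6 6 1 1]
5 | fire T2 | [6 6 1 1]
6 | fire T1 | [8 6 0 2]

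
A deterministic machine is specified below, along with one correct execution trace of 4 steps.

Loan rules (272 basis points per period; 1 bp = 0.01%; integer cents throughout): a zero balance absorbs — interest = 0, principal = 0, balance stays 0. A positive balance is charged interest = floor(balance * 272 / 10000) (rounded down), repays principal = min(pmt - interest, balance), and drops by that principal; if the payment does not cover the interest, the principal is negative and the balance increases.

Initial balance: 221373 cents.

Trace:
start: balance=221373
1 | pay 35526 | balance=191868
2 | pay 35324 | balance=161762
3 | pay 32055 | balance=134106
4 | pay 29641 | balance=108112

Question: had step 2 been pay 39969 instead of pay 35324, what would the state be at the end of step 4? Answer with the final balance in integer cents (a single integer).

(re-executing from step 2 with the substitution; state before step 2: balance=191868)
2 | pay 39969 | balance=157117
3 | pay 32055 | balance=129335
4 | pay 29641 | balance=103211

103211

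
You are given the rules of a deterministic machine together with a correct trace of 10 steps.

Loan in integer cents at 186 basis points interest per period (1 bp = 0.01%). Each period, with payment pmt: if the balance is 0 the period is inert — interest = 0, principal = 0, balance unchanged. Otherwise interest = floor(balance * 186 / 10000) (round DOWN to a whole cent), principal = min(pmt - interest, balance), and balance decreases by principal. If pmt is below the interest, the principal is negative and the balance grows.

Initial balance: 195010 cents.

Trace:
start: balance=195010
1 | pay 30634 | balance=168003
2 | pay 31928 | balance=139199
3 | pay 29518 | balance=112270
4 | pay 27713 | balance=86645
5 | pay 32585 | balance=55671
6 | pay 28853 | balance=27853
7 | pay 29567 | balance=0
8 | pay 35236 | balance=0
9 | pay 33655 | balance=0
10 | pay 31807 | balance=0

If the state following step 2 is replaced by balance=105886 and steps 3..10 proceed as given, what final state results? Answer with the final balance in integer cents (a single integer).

0

state after step 2 := balance=105886
3 | pay 29518 | balance=78337
4 | pay 27713 | balance=52081
5 | pay 32585 | balance=20464
6 | pay 28853 | balance=0
7 | pay 29567 | balance=0
8 | pay 35236 | balance=0
9 | pay 33655 | balance=0
10 | pay 31807 | balance=0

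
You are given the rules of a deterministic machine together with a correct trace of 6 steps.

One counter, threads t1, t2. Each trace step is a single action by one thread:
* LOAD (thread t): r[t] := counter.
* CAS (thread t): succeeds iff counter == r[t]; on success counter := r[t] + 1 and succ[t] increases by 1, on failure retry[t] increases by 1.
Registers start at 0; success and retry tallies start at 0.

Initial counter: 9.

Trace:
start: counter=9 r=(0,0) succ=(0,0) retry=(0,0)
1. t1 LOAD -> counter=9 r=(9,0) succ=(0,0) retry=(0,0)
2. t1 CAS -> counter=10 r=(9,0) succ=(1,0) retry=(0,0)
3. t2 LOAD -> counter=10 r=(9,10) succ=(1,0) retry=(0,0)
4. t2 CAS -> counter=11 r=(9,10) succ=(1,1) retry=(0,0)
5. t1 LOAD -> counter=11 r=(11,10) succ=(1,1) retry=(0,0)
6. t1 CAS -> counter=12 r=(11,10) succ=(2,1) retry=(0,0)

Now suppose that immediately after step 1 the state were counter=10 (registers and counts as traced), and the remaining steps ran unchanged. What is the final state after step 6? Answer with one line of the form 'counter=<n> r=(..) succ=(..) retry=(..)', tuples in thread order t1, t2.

counter=12 r=(11,10) succ=(1,1) retry=(1,0)

state after step 1 := counter=10 r=(9,0) succ=(0,0) retry=(0,0)
2. t1 CAS -> counter=10 r=(9,0) succ=(0,0) retry=(1,0)
3. t2 LOAD -> counter=10 r=(9,10) succ=(0,0) retry=(1,0)
4. t2 CAS -> counter=11 r=(9,10) succ=(0,1) retry=(1,0)
5. t1 LOAD -> counter=11 r=(11,10) succ=(0,1) retry=(1,0)
6. t1 CAS -> counter=12 r=(11,10) succ=(1,1) retry=(1,0)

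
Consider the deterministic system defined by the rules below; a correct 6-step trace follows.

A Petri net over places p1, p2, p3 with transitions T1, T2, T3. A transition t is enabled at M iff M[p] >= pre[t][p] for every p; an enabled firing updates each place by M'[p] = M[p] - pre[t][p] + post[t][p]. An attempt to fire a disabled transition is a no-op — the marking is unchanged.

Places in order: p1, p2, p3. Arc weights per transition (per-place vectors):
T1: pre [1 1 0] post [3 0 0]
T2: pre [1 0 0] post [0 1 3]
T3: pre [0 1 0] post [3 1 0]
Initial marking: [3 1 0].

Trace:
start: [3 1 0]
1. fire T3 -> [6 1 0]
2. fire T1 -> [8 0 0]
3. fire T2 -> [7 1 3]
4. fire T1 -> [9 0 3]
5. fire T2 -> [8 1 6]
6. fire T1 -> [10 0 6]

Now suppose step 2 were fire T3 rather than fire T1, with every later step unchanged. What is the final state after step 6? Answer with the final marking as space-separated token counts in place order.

11 1 6

(re-executing from step 2 with the substitution; state before step 2: [6 1 0])
2. fire T3 -> [9 1 0]
3. fire T2 -> [8 2 3]
4. fire T1 -> [10 1 3]
5. fire T2 -> [9 2 6]
6. fire T1 -> [11 1 6]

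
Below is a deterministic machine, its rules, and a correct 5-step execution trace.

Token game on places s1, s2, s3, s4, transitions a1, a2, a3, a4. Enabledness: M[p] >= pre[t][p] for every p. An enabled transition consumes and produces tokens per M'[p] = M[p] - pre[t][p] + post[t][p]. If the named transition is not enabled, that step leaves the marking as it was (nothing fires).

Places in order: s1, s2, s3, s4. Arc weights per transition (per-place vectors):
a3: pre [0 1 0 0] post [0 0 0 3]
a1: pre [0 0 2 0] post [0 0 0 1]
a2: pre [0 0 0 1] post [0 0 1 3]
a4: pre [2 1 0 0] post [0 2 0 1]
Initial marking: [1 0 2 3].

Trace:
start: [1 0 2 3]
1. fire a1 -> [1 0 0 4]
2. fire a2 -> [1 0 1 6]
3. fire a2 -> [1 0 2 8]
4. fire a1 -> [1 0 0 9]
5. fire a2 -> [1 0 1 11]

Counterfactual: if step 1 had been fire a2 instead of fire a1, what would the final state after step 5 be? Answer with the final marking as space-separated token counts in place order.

(re-executing from step 1 with the substitution; state before step 1: [1 0 2 3])
1. fire a2 -> [1 0 3 5]
2. fire a2 -> [1 0 4 7]
3. fire a2 -> [1 0 5 9]
4. fire a1 -> [1 0 3 10]
5. fire a2 -> [1 0 4 12]

1 0 4 12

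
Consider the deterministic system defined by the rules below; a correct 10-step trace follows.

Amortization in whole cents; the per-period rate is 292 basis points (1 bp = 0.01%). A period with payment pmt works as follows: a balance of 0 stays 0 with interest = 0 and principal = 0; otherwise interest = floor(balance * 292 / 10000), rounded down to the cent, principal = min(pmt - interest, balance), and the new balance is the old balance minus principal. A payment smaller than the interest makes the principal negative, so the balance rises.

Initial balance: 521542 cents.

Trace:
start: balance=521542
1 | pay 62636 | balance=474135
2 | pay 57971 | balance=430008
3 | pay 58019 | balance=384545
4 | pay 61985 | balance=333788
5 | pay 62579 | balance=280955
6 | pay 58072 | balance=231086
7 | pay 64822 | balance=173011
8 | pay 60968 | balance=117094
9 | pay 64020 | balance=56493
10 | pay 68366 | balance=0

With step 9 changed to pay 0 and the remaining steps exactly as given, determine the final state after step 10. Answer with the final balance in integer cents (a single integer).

(re-executing from step 9 with the substitution; state before step 9: balance=117094)
9 | pay 0 | balance=120513
10 | pay 68366 | balance=55665

55665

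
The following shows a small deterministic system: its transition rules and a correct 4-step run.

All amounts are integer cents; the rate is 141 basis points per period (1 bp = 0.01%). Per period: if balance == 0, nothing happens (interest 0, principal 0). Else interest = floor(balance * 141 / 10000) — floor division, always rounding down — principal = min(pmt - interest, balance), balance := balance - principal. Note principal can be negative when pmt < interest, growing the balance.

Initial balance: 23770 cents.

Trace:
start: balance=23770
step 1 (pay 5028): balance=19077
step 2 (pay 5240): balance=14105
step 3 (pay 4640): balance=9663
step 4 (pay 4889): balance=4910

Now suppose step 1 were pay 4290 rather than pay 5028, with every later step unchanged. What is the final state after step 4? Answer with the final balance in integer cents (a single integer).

5680

(re-executing from step 1 with the substitution; state before step 1: balance=23770)
step 1 (pay 4290): balance=19815
step 2 (pay 5240): balance=14854
step 3 (pay 4640): balance=10423
step 4 (pay 4889): balance=5680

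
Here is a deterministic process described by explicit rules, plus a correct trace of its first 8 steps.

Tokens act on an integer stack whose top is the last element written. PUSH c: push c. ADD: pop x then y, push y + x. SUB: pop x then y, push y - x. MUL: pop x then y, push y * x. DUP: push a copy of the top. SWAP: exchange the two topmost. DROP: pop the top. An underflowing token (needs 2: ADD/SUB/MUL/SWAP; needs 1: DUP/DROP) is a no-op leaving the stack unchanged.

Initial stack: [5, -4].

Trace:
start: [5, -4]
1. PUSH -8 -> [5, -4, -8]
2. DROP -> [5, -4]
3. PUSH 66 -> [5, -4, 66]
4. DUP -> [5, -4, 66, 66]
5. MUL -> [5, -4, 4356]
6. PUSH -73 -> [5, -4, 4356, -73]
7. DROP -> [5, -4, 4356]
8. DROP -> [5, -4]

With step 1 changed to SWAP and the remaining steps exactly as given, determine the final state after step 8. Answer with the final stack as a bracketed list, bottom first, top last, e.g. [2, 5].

[-4]

(re-executing from step 1 with the substitution; state before step 1: [5, -4])
1. SWAP -> [-4, 5]
2. DROP -> [-4]
3. PUSH 66 -> [-4, 66]
4. DUP -> [-4, 66, 66]
5. MUL -> [-4, 4356]
6. PUSH -73 -> [-4, 4356, -73]
7. DROP -> [-4, 4356]
8. DROP -> [-4]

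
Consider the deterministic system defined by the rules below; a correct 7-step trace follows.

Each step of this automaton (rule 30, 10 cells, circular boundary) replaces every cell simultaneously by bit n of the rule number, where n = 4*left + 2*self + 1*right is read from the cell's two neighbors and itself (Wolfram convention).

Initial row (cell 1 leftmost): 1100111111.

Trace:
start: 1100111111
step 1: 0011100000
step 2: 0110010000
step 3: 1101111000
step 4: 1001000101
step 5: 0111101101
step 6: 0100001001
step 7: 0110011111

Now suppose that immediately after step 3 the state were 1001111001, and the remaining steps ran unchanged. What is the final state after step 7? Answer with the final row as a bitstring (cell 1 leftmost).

1000001010

state after step 3 := 1001111001
step 4: 0111000111
step 5: 0100101100
step 6: 1111101010
step 7: 1000001010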